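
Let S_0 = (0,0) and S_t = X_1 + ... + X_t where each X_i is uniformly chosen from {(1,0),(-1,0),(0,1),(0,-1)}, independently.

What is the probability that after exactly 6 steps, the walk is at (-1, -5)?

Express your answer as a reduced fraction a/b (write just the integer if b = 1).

Let h be the number of horizontal steps (so 6-h are vertical). To end at (-1,-5) need (h-1)/2 right-steps and ((6-h)-5)/2 up-steps.
Sum over h with 1 ≤ h ≤ 1, h ≡ 1 (mod 2), 6-h ≡ 1 (mod 2):
h=1: C(6,1)·C(1,0)·C(5,0) = 6·1·1 = 6
Total favorable: 6
Total paths: 4^6 = 4096
P = 6/4096 = 3/2048

Answer: 3/2048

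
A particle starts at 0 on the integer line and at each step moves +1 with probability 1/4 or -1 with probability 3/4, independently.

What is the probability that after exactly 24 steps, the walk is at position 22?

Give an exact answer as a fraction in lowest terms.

To reach position 22 after 24 steps: need 23 steps of +1 and 1 step of -1.
Number of such sequences: C(24,23) = 24
Each has probability (1/4)^23 · (3/4)^1 = 3/281474976710656
P = 24 · 3/281474976710656 = 9/35184372088832

Answer: 9/35184372088832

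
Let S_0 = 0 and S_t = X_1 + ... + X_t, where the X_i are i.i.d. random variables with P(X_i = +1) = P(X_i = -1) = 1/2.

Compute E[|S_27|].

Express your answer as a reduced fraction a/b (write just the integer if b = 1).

S_27 takes values m ≡ 1 (mod 2) with |m| ≤ 27; P(S_27=m) = C(27,(27+m)/2)/2^27.
Total paths: 2^27 = 134217728
Distribution: P(S=-27)=1/134217728, P(S=-25)=27/134217728, P(S=-23)=351/134217728, P(S=-21)=2925/134217728, P(S=-19)=17550/134217728, P(S=-17)=80730/134217728, P(S=-15)=296010/134217728, P(S=-13)=888030/134217728, P(S=-11)=2220075/134217728, P(S=-9)=4686825/134217728, P(S=-7)=8436285/134217728, P(S=-5)=13037895/134217728, P(S=-3)=17383860/134217728, P(S=-1)=20058300/134217728, P(S=1)=20058300/134217728, P(S=3)=17383860/134217728, P(S=5)=13037895/134217728, P(S=7)=8436285/134217728, P(S=9)=4686825/134217728, P(S=11)=2220075/134217728, P(S=13)=888030/134217728, P(S=15)=296010/134217728, P(S=17)=80730/134217728, P(S=19)=17550/134217728, P(S=21)=2925/134217728, P(S=23)=351/134217728, P(S=25)=27/134217728, P(S=27)=1/134217728
E[|S_27|] = Σ_m |m|·P(S_27=m) = 561632400/134217728 = 35102025/8388608

Answer: 35102025/8388608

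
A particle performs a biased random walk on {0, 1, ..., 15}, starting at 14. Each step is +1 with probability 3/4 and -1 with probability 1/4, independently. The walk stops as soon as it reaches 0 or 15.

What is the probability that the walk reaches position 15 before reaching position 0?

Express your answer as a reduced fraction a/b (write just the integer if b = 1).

Biased walk: p = 3/4, q = 1/4, r = q/p = 1/3
Gambler's ruin: P(hit 15 before 0 | start at 14) = (1 - r^a)/(1 - r^N)
r^14 = 1/4782969; r^15 = 1/14348907
P = (1 - 1/4782969) / (1 - 1/14348907) = 4782968/4782969 / 14348906/14348907 = 7174452/7174453

Answer: 7174452/7174453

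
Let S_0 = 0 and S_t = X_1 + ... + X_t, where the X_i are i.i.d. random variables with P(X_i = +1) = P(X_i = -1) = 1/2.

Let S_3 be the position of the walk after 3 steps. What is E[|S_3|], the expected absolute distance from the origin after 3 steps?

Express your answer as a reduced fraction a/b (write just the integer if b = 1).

S_3 takes values m ≡ 1 (mod 2) with |m| ≤ 3; P(S_3=m) = C(3,(3+m)/2)/2^3.
Total paths: 2^3 = 8
Distribution: P(S=-3)=1/8, P(S=-1)=3/8, P(S=1)=3/8, P(S=3)=1/8
E[|S_3|] = Σ_m |m|·P(S_3=m) = 12/8 = 3/2

Answer: 3/2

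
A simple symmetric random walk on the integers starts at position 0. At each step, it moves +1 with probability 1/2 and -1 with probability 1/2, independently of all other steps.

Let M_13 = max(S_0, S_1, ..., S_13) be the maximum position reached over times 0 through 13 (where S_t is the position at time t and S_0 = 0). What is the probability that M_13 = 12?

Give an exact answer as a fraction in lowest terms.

Let M_13 = max(S_0,...,S_13). Use the reflection principle: for j ≥ 1, #{paths with M_13 ≥ j} = #{S_13 ≥ j} + #{S_13 ≥ j+1}.
By reflection, #{M_13 ≥ 12} = #{S_13 ≥ 12} + #{S_13 ≥ 13} = 1 + 1 = 2.
#{M_13 ≥ 13} = #{S_13 ≥ 13} + #{S_13 ≥ 14} = 1 + 0 = 1.
#{M_13 = 12} = 2 - 1 = 1.
P(M_13 = 12) = 1/8192 = 1/8192

Answer: 1/8192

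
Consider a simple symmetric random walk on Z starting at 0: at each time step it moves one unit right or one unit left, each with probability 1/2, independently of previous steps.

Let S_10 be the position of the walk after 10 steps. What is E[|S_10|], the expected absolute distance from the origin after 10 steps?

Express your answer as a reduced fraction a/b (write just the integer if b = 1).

Answer: 315/128

Derivation:
S_10 takes values m ≡ 0 (mod 2) with |m| ≤ 10; P(S_10=m) = C(10,(10+m)/2)/2^10.
Total paths: 2^10 = 1024
Distribution: P(S=-10)=1/1024, P(S=-8)=10/1024, P(S=-6)=45/1024, P(S=-4)=120/1024, P(S=-2)=210/1024, P(S=0)=252/1024, P(S=2)=210/1024, P(S=4)=120/1024, P(S=6)=45/1024, P(S=8)=10/1024, P(S=10)=1/1024
E[|S_10|] = Σ_m |m|·P(S_10=m) = 2520/1024 = 315/128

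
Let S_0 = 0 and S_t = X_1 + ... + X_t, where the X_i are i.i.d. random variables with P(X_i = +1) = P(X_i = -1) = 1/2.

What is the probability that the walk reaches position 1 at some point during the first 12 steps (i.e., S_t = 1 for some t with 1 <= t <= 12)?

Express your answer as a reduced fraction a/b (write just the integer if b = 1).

Count via complement. Let g(t,s) = #length-t paths at position s with S_1..S_t all ≠ 1.
g(t,s) = g(t-1,s-1) + g(t-1,s+1) for s ≠ 1; g(t,1) = 0.
t=0: g(0,0)=1
t=1: g(1,-1)=1
t=2: g(2,-2)=1 g(2,0)=1
t=3: g(3,-3)=1 g(3,-1)=2
t=4: g(4,-4)=1 g(4,-2)=3 g(4,0)=2
t=5: g(5,-5)=1 g(5,-3)=4 g(5,-1)=5
t=6: g(6,-6)=1 g(6,-4)=5 g(6,-2)=9 g(6,0)=5
t=7: g(7,-7)=1 g(7,-5)=6 g(7,-3)=14 g(7,-1)=14
t=8: g(8,-8)=1 g(8,-6)=7 g(8,-4)=20 g(8,-2)=28 g(8,0)=14
t=9: g(9,-9)=1 g(9,-7)=8 g(9,-5)=27 g(9,-3)=48 g(9,-1)=42
t=10: g(10,-10)=1 g(10,-8)=9 g(10,-6)=35 g(10,-4)=75 g(10,-2)=90 g(10,0)=42
t=11: g(11,-11)=1 g(11,-9)=10 g(11,-7)=44 g(11,-5)=110 g(11,-3)=165 g(11,-1)=132
t=12: g(12,-12)=1 g(12,-10)=11 g(12,-8)=54 g(12,-6)=154 g(12,-4)=275 g(12,-2)=297 g(12,0)=132
Paths never hitting 1: Σ_s g(12,s) = 924
Paths hitting 1: 2^12 - 924 = 3172
P = 3172/4096 = 793/1024

Answer: 793/1024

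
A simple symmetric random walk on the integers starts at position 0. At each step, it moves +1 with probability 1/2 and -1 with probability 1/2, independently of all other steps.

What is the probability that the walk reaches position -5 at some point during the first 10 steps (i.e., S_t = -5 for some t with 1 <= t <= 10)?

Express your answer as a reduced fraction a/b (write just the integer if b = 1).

Answer: 7/64

Derivation:
Count via complement. Let g(t,s) = #length-t paths at position s with S_1..S_t all ≠ -5.
g(t,s) = g(t-1,s-1) + g(t-1,s+1) for s ≠ -5; g(t,-5) = 0.
t=0: g(0,0)=1
t=1: g(1,-1)=1 g(1,1)=1
t=2: g(2,-2)=1 g(2,0)=2 g(2,2)=1
t=3: g(3,-3)=1 g(3,-1)=3 g(3,1)=3 g(3,3)=1
t=4: g(4,-4)=1 g(4,-2)=4 g(4,0)=6 g(4,2)=4 g(4,4)=1
t=5: g(5,-3)=5 g(5,-1)=10 g(5,1)=10 g(5,3)=5 g(5,5)=1
t=6: g(6,-4)=5 g(6,-2)=15 g(6,0)=20 g(6,2)=15 g(6,4)=6 g(6,6)=1
t=7: g(7,-3)=20 g(7,-1)=35 g(7,1)=35 g(7,3)=21 g(7,5)=7 g(7,7)=1
t=8: g(8,-4)=20 g(8,-2)=55 g(8,0)=70 g(8,2)=56 g(8,4)=28 g(8,6)=8 g(8,8)=1
t=9: g(9,-3)=75 g(9,-1)=125 g(9,1)=126 g(9,3)=84 g(9,5)=36 g(9,7)=9 g(9,9)=1
t=10: g(10,-4)=75 g(10,-2)=200 g(10,0)=251 g(10,2)=210 g(10,4)=120 g(10,6)=45 g(10,8)=10 g(10,10)=1
Paths never hitting -5: Σ_s g(10,s) = 912
Paths hitting -5: 2^10 - 912 = 112
P = 112/1024 = 7/64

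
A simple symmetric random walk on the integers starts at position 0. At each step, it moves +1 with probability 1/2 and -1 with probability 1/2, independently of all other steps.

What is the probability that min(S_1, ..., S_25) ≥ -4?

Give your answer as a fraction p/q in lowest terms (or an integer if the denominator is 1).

Answer: 705755/1048576

Derivation:
Let f(t,s) = #length-t paths at position s with S_1..S_t all ≥ -4.
f(t,s) = f(t-1,s-1) + f(t-1,s+1) for s ≥ -4; f(t,s) = 0 for s < -4.
t=0: f(0,0)=1
t=1: f(1,-1)=1 f(1,1)=1
t=2: f(2,-2)=1 f(2,0)=2 f(2,2)=1
t=3: f(3,-3)=1 f(3,-1)=3 f(3,1)=3 f(3,3)=1
t=4: f(4,-4)=1 f(4,-2)=4 f(4,0)=6 f(4,2)=4 f(4,4)=1
t=5: f(5,-3)=5 f(5,-1)=10 f(5,1)=10 f(5,3)=5 f(5,5)=1
t=6: f(6,-4)=5 f(6,-2)=15 f(6,0)=20 f(6,2)=15 f(6,4)=6 f(6,6)=1
t=7: f(7,-3)=20 f(7,-1)=35 f(7,1)=35 f(7,3)=21 f(7,5)=7 f(7,7)=1
t=8: f(8,-4)=20 f(8,-2)=55 f(8,0)=70 f(8,2)=56 f(8,4)=28 f(8,6)=8 f(8,8)=1
t=9: f(9,-3)=75 f(9,-1)=125 f(9,1)=126 f(9,3)=84 f(9,5)=36 f(9,7)=9 f(9,9)=1
t=10: f(10,-4)=75 f(10,-2)=200 f(10,0)=251 f(10,2)=210 f(10,4)=120 f(10,6)=45 f(10,8)=10 f(10,10)=1
t=11: f(11,-3)=275 f(11,-1)=451 f(11,1)=461 f(11,3)=330 f(11,5)=165 f(11,7)=55 f(11,9)=11 f(11,11)=1
t=12: f(12,-4)=275 f(12,-2)=726 f(12,0)=912 f(12,2)=791 f(12,4)=495 f(12,6)=220 f(12,8)=66 f(12,10)=12 f(12,12)=1
t=13: f(13,-3)=1001 f(13,-1)=1638 f(13,1)=1703 f(13,3)=1286 f(13,5)=715 f(13,7)=286 f(13,9)=78 f(13,11)=13 f(13,13)=1
t=14: f(14,-4)=1001 f(14,-2)=2639 f(14,0)=3341 f(14,2)=2989 f(14,4)=2001 f(14,6)=1001 f(14,8)=364 f(14,10)=91 f(14,12)=14 f(14,14)=1
t=15: f(15,-3)=3640 f(15,-1)=5980 f(15,1)=6330 f(15,3)=4990 f(15,5)=3002 f(15,7)=1365 f(15,9)=455 f(15,11)=105 f(15,13)=15 f(15,15)=1
t=16: f(16,-4)=3640 f(16,-2)=9620 f(16,0)=12310 f(16,2)=11320 f(16,4)=7992 f(16,6)=4367 f(16,8)=1820 f(16,10)=560 f(16,12)=120 f(16,14)=16 f(16,16)=1
t=17: f(17,-3)=13260 f(17,-1)=21930 f(17,1)=23630 f(17,3)=19312 f(17,5)=12359 f(17,7)=6187 f(17,9)=2380 f(17,11)=680 f(17,13)=136 f(17,15)=17 f(17,17)=1
t=18: f(18,-4)=13260 f(18,-2)=35190 f(18,0)=45560 f(18,2)=42942 f(18,4)=31671 f(18,6)=18546 f(18,8)=8567 f(18,10)=3060 f(18,12)=816 f(18,14)=153 f(18,16)=18 f(18,18)=1
t=19: f(19,-3)=48450 f(19,-1)=80750 f(19,1)=88502 f(19,3)=74613 f(19,5)=50217 f(19,7)=27113 f(19,9)=11627 f(19,11)=3876 f(19,13)=969 f(19,15)=171 f(19,17)=19 f(19,19)=1
t=20: f(20,-4)=48450 f(20,-2)=129200 f(20,0)=169252 f(20,2)=163115 f(20,4)=124830 f(20,6)=77330 f(20,8)=38740 f(20,10)=15503 f(20,12)=4845 f(20,14)=1140 f(20,16)=190 f(20,18)=20 f(20,20)=1
t=21: f(21,-3)=177650 f(21,-1)=298452 f(21,1)=332367 f(21,3)=287945 f(21,5)=202160 f(21,7)=116070 f(21,9)=54243 f(21,11)=20348 f(21,13)=5985 f(21,15)=1330 f(21,17)=210 f(21,19)=21 f(21,21)=1
t=22: f(22,-4)=177650 f(22,-2)=476102 f(22,0)=630819 f(22,2)=620312 f(22,4)=490105 f(22,6)=318230 f(22,8)=170313 f(22,10)=74591 f(22,12)=26333 f(22,14)=7315 f(22,16)=1540 f(22,18)=231 f(22,20)=22 f(22,22)=1
t=23: f(23,-3)=653752 f(23,-1)=1106921 f(23,1)=1251131 f(23,3)=1110417 f(23,5)=808335 f(23,7)=488543 f(23,9)=244904 f(23,11)=100924 f(23,13)=33648 f(23,15)=8855 f(23,17)=1771 f(23,19)=253 f(23,21)=23 f(23,23)=1
t=24: f(24,-4)=653752 f(24,-2)=1760673 f(24,0)=2358052 f(24,2)=2361548 f(24,4)=1918752 f(24,6)=1296878 f(24,8)=733447 f(24,10)=345828 f(24,12)=134572 f(24,14)=42503 f(24,16)=10626 f(24,18)=2024 f(24,20)=276 f(24,22)=24 f(24,24)=1
t=25: f(25,-3)=2414425 f(25,-1)=4118725 f(25,1)=4719600 f(25,3)=4280300 f(25,5)=3215630 f(25,7)=2030325 f(25,9)=1079275 f(25,11)=480400 f(25,13)=177075 f(25,15)=53129 f(25,17)=12650 f(25,19)=2300 f(25,21)=300 f(25,23)=25 f(25,25)=1
Σ_s f(25,s) = 22584160
P = 22584160/33554432 = 705755/1048576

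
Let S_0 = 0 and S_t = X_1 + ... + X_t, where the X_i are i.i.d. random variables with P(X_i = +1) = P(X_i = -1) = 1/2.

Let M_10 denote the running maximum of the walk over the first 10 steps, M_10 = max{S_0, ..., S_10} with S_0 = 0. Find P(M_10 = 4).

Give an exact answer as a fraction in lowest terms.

Answer: 15/128

Derivation:
Let M_10 = max(S_0,...,S_10). Use the reflection principle: for j ≥ 1, #{paths with M_10 ≥ j} = #{S_10 ≥ j} + #{S_10 ≥ j+1}.
By reflection, #{M_10 ≥ 4} = #{S_10 ≥ 4} + #{S_10 ≥ 5} = 176 + 56 = 232.
#{M_10 ≥ 5} = #{S_10 ≥ 5} + #{S_10 ≥ 6} = 56 + 56 = 112.
#{M_10 = 4} = 232 - 112 = 120.
P(M_10 = 4) = 120/1024 = 15/128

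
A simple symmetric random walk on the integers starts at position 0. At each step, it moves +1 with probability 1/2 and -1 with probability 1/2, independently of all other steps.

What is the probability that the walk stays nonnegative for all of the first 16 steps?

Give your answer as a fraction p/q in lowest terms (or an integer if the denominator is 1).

Answer: 6435/32768

Derivation:
Let f(t,s) = #length-t paths at position s with S_1..S_t all ≥ 0.
f(t,s) = f(t-1,s-1) + f(t-1,s+1) for s ≥ 0; f(t,s) = 0 for s < 0.
t=0: f(0,0)=1
t=1: f(1,1)=1
t=2: f(2,0)=1 f(2,2)=1
t=3: f(3,1)=2 f(3,3)=1
t=4: f(4,0)=2 f(4,2)=3 f(4,4)=1
t=5: f(5,1)=5 f(5,3)=4 f(5,5)=1
t=6: f(6,0)=5 f(6,2)=9 f(6,4)=5 f(6,6)=1
t=7: f(7,1)=14 f(7,3)=14 f(7,5)=6 f(7,7)=1
t=8: f(8,0)=14 f(8,2)=28 f(8,4)=20 f(8,6)=7 f(8,8)=1
t=9: f(9,1)=42 f(9,3)=48 f(9,5)=27 f(9,7)=8 f(9,9)=1
t=10: f(10,0)=42 f(10,2)=90 f(10,4)=75 f(10,6)=35 f(10,8)=9 f(10,10)=1
t=11: f(11,1)=132 f(11,3)=165 f(11,5)=110 f(11,7)=44 f(11,9)=10 f(11,11)=1
t=12: f(12,0)=132 f(12,2)=297 f(12,4)=275 f(12,6)=154 f(12,8)=54 f(12,10)=11 f(12,12)=1
t=13: f(13,1)=429 f(13,3)=572 f(13,5)=429 f(13,7)=208 f(13,9)=65 f(13,11)=12 f(13,13)=1
t=14: f(14,0)=429 f(14,2)=1001 f(14,4)=1001 f(14,6)=637 f(14,8)=273 f(14,10)=77 f(14,12)=13 f(14,14)=1
t=15: f(15,1)=1430 f(15,3)=2002 f(15,5)=1638 f(15,7)=910 f(15,9)=350 f(15,11)=90 f(15,13)=14 f(15,15)=1
t=16: f(16,0)=1430 f(16,2)=3432 f(16,4)=3640 f(16,6)=2548 f(16,8)=1260 f(16,10)=440 f(16,12)=104 f(16,14)=15 f(16,16)=1
Σ_s f(16,s) = 12870
P = 12870/65536 = 6435/32768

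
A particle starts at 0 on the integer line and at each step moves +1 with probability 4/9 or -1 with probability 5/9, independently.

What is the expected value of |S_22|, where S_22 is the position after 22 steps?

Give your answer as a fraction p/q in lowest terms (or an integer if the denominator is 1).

S_22 takes values m ≡ 0 (mod 2) with |m| ≤ 22; P(S_22=m) = C(22,(22+m)/2) · (4/9)^((22+m)/2) · (5/9)^((22-m)/2).
Distribution: P(S=-22)=2384185791015625/984770902183611232881, P(S=-20)=41961669921875000/984770902183611232881, P(S=-18)=117492675781250000/328256967394537077627, P(S=-16)=1879882812500000000/984770902183611232881, P(S=-14)=7143554687500000000/984770902183611232881, P(S=-12)=2285937500000000000/109418989131512359209, P(S=-10)=15544375000000000000/328256967394537077627, P(S=-8)=28424000000000000000/328256967394537077627, P(S=-6)=14212000000000000000/109418989131512359209, P(S=-4)=159174400000000000000/984770902183611232881, P(S=-2)=165541376000000000000/984770902183611232881, P(S=0)=48157491200000000000/328256967394537077627, P(S=2)=105946480640000000000/984770902183611232881, P(S=4)=65197834240000000000/984770902183611232881, P(S=6)=3725590528000000000/109418989131512359209, P(S=8)=4768755875840000000/328256967394537077627, P(S=10)=1669064556544000000/328256967394537077627, P(S=12)=157088428851200000/109418989131512359209, P(S=14)=314176857702400000/984770902183611232881, P(S=16)=52913997086720000/984770902183611232881, P(S=18)=2116559883468800/328256967394537077627, P(S=20)=483785116221440/984770902183611232881, P(S=22)=17592186044416/984770902183611232881
E[|S_22|] = Σ_m |m|·P(S_22=m) = 4128664304312782784902/984770902183611232881

Answer: 4128664304312782784902/984770902183611232881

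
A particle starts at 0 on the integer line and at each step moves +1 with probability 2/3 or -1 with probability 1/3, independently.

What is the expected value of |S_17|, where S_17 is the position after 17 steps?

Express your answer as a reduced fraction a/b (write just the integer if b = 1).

Answer: 85632247/14348907

Derivation:
S_17 takes values m ≡ 1 (mod 2) with |m| ≤ 17; P(S_17=m) = C(17,(17+m)/2) · (2/3)^((17+m)/2) · (1/3)^((17-m)/2).
Distribution: P(S=-17)=1/129140163, P(S=-15)=34/129140163, P(S=-13)=544/129140163, P(S=-11)=5440/129140163, P(S=-9)=38080/129140163, P(S=-7)=198016/129140163, P(S=-5)=792064/129140163, P(S=-3)=2489344/129140163, P(S=-1)=6223360/129140163, P(S=1)=12446720/129140163, P(S=3)=19914752/129140163, P(S=5)=25346048/129140163, P(S=7)=25346048/129140163, P(S=9)=19496960/129140163, P(S=11)=11141120/129140163, P(S=13)=4456448/129140163, P(S=15)=1114112/129140163, P(S=17)=131072/129140163
E[|S_17|] = Σ_m |m|·P(S_17=m) = 85632247/14348907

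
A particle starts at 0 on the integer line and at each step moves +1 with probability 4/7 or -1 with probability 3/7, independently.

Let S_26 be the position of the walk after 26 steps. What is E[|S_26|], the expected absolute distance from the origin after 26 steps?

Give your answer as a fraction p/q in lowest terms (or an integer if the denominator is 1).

S_26 takes values m ≡ 0 (mod 2) with |m| ≤ 26; P(S_26=m) = C(26,(26+m)/2) · (4/7)^((26+m)/2) · (3/7)^((26-m)/2).
Distribution: P(S=-26)=2541865828329/9387480337647754305649, P(S=-24)=88118015382072/9387480337647754305649, P(S=-22)=1468633589701200/9387480337647754305649, P(S=-20)=15665424956812800/9387480337647754305649, P(S=-18)=120101591335564800/9387480337647754305649, P(S=-16)=704596002501980160/9387480337647754305649, P(S=-14)=469730668334653440/1341068619663964900807, P(S=-12)=12526151155590758400/9387480337647754305649, P(S=-10)=39666145326037401600/9387480337647754305649, P(S=-8)=105776387536099737600/9387480337647754305649, P(S=-6)=239759811748492738560/9387480337647754305649, P(S=-4)=464988725815258644480/9387480337647754305649, P(S=-2)=774981209692097740800/9387480337647754305649, P(S=0)=158970504552225177600/1341068619663964900807, P(S=2)=1377744372785951539200/9387480337647754305649, P(S=4)=1469593997638348308480/9387480337647754305649, P(S=6)=1347127831168485949440/9387480337647754305649, P(S=8)=1056570847975283097600/9387480337647754305649, P(S=10)=704380565316855398400/9387480337647754305649, P(S=12)=395441720879638118400/9387480337647754305649, P(S=14)=26362781391975874560/1341068619663964900807, P(S=16)=70300750378602332160/9387480337647754305649, P(S=18)=21303257690485555200/9387480337647754305649, P(S=20)=4939885841272012800/9387480337647754305649, P(S=22)=823314306878668800/9387480337647754305649, P(S=24)=87820192733724672/9387480337647754305649, P(S=26)=4503599627370496/9387480337647754305649
E[|S_26|] = Σ_m |m|·P(S_26=m) = 6781534681635385569638/1341068619663964900807

Answer: 6781534681635385569638/1341068619663964900807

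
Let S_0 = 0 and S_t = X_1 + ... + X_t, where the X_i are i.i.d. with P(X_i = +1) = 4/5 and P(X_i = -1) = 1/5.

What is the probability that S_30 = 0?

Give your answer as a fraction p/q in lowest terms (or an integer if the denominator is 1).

To be at 0 after 30 steps: need exactly 15 steps of +1 and 15 of -1.
Number of such sequences: C(30,15) = 155117520
Each has probability (4/5)^15 · (1/5)^15 = 1073741824/931322574615478515625
P = 155117520 · 1073741824/931322574615478515625 = 33311233771831296/186264514923095703125

Answer: 33311233771831296/186264514923095703125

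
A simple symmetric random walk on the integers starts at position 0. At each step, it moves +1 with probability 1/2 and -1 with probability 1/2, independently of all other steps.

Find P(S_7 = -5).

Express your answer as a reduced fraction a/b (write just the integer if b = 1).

To reach position -5 after 7 steps: need 1 step of +1 and 6 of -1.
Favorable paths: C(7,1) = 7
Total paths: 2^7 = 128
P = 7/128 = 7/128

Answer: 7/128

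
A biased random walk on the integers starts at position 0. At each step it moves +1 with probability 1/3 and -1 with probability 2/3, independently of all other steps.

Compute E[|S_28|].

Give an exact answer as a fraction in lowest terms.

S_28 takes values m ≡ 0 (mod 2) with |m| ≤ 28; P(S_28=m) = C(28,(28+m)/2) · (1/3)^((28+m)/2) · (2/3)^((28-m)/2).
Distribution: P(S=-28)=268435456/22876792454961, P(S=-26)=3758096384/22876792454961, P(S=-24)=939524096/847288609443, P(S=-22)=12213813248/2541865828329, P(S=-20)=38168166400/2541865828329, P(S=-18)=30534533120/847288609443, P(S=-16)=175573565440/2541865828329, P(S=-14)=275901317120/2541865828329, P(S=-12)=120706826240/847288609443, P(S=-10)=1207068262400/7625597484987, P(S=-8)=1146714849280/7625597484987, P(S=-6)=104246804480/847288609443, P(S=-4)=221524459520/2541865828329, P(S=-2)=136322744320/2541865828329, P(S=0)=24343347200/847288609443, P(S=2)=34080686080/2541865828329, P(S=4)=13845278720/2541865828329, P(S=6)=1628856320/847288609443, P(S=8)=4479354880/7625597484987, P(S=10)=1178777600/7625597484987, P(S=12)=29469440/847288609443, P(S=14)=16839680/2541865828329, P(S=16)=2679040/2541865828329, P(S=18)=116480/847288609443, P(S=20)=36400/2541865828329, P(S=22)=2912/2541865828329, P(S=24)=56/847288609443, P(S=26)=56/22876792454961, P(S=28)=1/22876792454961
E[|S_28|] = Σ_m |m|·P(S_28=m) = 216578218395532/22876792454961

Answer: 216578218395532/22876792454961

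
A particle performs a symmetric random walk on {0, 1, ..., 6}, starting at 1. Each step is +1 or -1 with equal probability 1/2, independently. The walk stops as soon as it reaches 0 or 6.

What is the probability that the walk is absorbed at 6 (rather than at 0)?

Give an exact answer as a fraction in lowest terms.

Answer: 1/6

Derivation:
Symmetric walk (p = 1/2): the harmonic-function argument gives P(hit 6 before 0 | start at 1) = a/N.
P = 1/6 = 1/6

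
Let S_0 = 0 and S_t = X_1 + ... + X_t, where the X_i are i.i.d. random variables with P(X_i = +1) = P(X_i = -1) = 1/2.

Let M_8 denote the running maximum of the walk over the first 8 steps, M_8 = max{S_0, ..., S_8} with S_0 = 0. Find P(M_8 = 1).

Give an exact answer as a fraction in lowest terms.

Answer: 7/32

Derivation:
Let M_8 = max(S_0,...,S_8). Use the reflection principle: for j ≥ 1, #{paths with M_8 ≥ j} = #{S_8 ≥ j} + #{S_8 ≥ j+1}.
By reflection, #{M_8 ≥ 1} = #{S_8 ≥ 1} + #{S_8 ≥ 2} = 93 + 93 = 186.
#{M_8 ≥ 2} = #{S_8 ≥ 2} + #{S_8 ≥ 3} = 93 + 37 = 130.
#{M_8 = 1} = 186 - 130 = 56.
P(M_8 = 1) = 56/256 = 7/32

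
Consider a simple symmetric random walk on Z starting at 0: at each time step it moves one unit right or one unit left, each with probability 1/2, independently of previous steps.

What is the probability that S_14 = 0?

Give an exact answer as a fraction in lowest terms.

Answer: 429/2048

Derivation:
To return to 0 after 14 steps: need exactly 7 steps of +1 and 7 of -1.
Favorable paths: C(14,7) = 3432
Total paths: 2^14 = 16384
P = 3432/16384 = 429/2048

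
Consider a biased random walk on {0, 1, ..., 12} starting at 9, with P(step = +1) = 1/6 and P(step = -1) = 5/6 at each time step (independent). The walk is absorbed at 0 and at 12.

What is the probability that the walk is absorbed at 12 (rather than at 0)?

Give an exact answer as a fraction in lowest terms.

Biased walk: p = 1/6, q = 5/6, r = q/p = 5
Gambler's ruin: P(hit 12 before 0 | start at 9) = (1 - r^a)/(1 - r^N)
r^9 = 1953125; r^12 = 244140625
P = (1 - 1953125) / (1 - 244140625) = -1953124 / -244140624 = 15751/1968876

Answer: 15751/1968876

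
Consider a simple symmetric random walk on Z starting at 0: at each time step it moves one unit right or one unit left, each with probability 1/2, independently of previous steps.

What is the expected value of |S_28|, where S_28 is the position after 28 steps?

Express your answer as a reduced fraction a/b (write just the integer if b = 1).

Answer: 35102025/8388608

Derivation:
S_28 takes values m ≡ 0 (mod 2) with |m| ≤ 28; P(S_28=m) = C(28,(28+m)/2)/2^28.
Total paths: 2^28 = 268435456
Distribution: P(S=-28)=1/268435456, P(S=-26)=28/268435456, P(S=-24)=378/268435456, P(S=-22)=3276/268435456, P(S=-20)=20475/268435456, P(S=-18)=98280/268435456, P(S=-16)=376740/268435456, P(S=-14)=1184040/268435456, P(S=-12)=3108105/268435456, P(S=-10)=6906900/268435456, P(S=-8)=13123110/268435456, P(S=-6)=21474180/268435456, P(S=-4)=30421755/268435456, P(S=-2)=37442160/268435456, P(S=0)=40116600/268435456, P(S=2)=37442160/268435456, P(S=4)=30421755/268435456, P(S=6)=21474180/268435456, P(S=8)=13123110/268435456, P(S=10)=6906900/268435456, P(S=12)=3108105/268435456, P(S=14)=1184040/268435456, P(S=16)=376740/268435456, P(S=18)=98280/268435456, P(S=20)=20475/268435456, P(S=22)=3276/268435456, P(S=24)=378/268435456, P(S=26)=28/268435456, P(S=28)=1/268435456
E[|S_28|] = Σ_m |m|·P(S_28=m) = 1123264800/268435456 = 35102025/8388608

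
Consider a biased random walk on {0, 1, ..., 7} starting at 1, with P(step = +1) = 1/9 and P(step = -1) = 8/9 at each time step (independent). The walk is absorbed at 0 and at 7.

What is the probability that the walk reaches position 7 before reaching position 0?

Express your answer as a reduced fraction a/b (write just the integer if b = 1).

Biased walk: p = 1/9, q = 8/9, r = q/p = 8
Gambler's ruin: P(hit 7 before 0 | start at 1) = (1 - r^a)/(1 - r^N)
r^1 = 8; r^7 = 2097152
P = (1 - 8) / (1 - 2097152) = -7 / -2097151 = 1/299593

Answer: 1/299593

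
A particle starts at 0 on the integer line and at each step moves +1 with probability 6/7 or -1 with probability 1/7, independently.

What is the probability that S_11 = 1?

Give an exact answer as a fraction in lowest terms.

To reach position 1 after 11 steps: need 6 steps of +1 and 5 steps of -1.
Number of such sequences: C(11,6) = 462
Each has probability (6/7)^6 · (1/7)^5 = 46656/1977326743
P = 462 · 46656/1977326743 = 3079296/282475249

Answer: 3079296/282475249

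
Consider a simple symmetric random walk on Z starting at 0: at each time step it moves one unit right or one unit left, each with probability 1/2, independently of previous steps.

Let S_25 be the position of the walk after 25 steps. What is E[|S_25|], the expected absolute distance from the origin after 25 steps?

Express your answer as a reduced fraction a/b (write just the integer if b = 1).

S_25 takes values m ≡ 1 (mod 2) with |m| ≤ 25; P(S_25=m) = C(25,(25+m)/2)/2^25.
Total paths: 2^25 = 33554432
Distribution: P(S=-25)=1/33554432, P(S=-23)=25/33554432, P(S=-21)=300/33554432, P(S=-19)=2300/33554432, P(S=-17)=12650/33554432, P(S=-15)=53130/33554432, P(S=-13)=177100/33554432, P(S=-11)=480700/33554432, P(S=-9)=1081575/33554432, P(S=-7)=2042975/33554432, P(S=-5)=3268760/33554432, P(S=-3)=4457400/33554432, P(S=-1)=5200300/33554432, P(S=1)=5200300/33554432, P(S=3)=4457400/33554432, P(S=5)=3268760/33554432, P(S=7)=2042975/33554432, P(S=9)=1081575/33554432, P(S=11)=480700/33554432, P(S=13)=177100/33554432, P(S=15)=53130/33554432, P(S=17)=12650/33554432, P(S=19)=2300/33554432, P(S=21)=300/33554432, P(S=23)=25/33554432, P(S=25)=1/33554432
E[|S_25|] = Σ_m |m|·P(S_25=m) = 135207800/33554432 = 16900975/4194304

Answer: 16900975/4194304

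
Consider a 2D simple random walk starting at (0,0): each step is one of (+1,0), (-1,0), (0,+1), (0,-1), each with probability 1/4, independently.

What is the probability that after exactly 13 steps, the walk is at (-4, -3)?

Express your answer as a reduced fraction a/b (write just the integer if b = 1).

Answer: 61347/8388608

Derivation:
Let h be the number of horizontal steps (so 13-h are vertical). To end at (-4,-3) need (h-4)/2 right-steps and ((13-h)-3)/2 up-steps.
Sum over h with 4 ≤ h ≤ 10, h ≡ 0 (mod 2), 13-h ≡ 1 (mod 2):
h=4: C(13,4)·C(4,0)·C(9,3) = 715·1·84 = 60060
h=6: C(13,6)·C(6,1)·C(7,2) = 1716·6·21 = 216216
h=8: C(13,8)·C(8,2)·C(5,1) = 1287·28·5 = 180180
h=10: C(13,10)·C(10,3)·C(3,0) = 286·120·1 = 34320
Total favorable: 490776
Total paths: 4^13 = 67108864
P = 490776/67108864 = 61347/8388608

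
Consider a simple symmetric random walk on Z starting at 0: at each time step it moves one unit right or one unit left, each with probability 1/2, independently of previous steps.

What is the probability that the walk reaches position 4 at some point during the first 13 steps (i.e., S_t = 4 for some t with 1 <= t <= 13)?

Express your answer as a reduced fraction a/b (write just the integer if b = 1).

Answer: 1093/4096

Derivation:
Count via complement. Let g(t,s) = #length-t paths at position s with S_1..S_t all ≠ 4.
g(t,s) = g(t-1,s-1) + g(t-1,s+1) for s ≠ 4; g(t,4) = 0.
t=0: g(0,0)=1
t=1: g(1,-1)=1 g(1,1)=1
t=2: g(2,-2)=1 g(2,0)=2 g(2,2)=1
t=3: g(3,-3)=1 g(3,-1)=3 g(3,1)=3 g(3,3)=1
t=4: g(4,-4)=1 g(4,-2)=4 g(4,0)=6 g(4,2)=4
t=5: g(5,-5)=1 g(5,-3)=5 g(5,-1)=10 g(5,1)=10 g(5,3)=4
t=6: g(6,-6)=1 g(6,-4)=6 g(6,-2)=15 g(6,0)=20 g(6,2)=14
t=7: g(7,-7)=1 g(7,-5)=7 g(7,-3)=21 g(7,-1)=35 g(7,1)=34 g(7,3)=14
t=8: g(8,-8)=1 g(8,-6)=8 g(8,-4)=28 g(8,-2)=56 g(8,0)=69 g(8,2)=48
t=9: g(9,-9)=1 g(9,-7)=9 g(9,-5)=36 g(9,-3)=84 g(9,-1)=125 g(9,1)=117 g(9,3)=48
t=10: g(10,-10)=1 g(10,-8)=10 g(10,-6)=45 g(10,-4)=120 g(10,-2)=209 g(10,0)=242 g(10,2)=165
t=11: g(11,-11)=1 g(11,-9)=11 g(11,-7)=55 g(11,-5)=165 g(11,-3)=329 g(11,-1)=451 g(11,1)=407 g(11,3)=165
t=12: g(12,-12)=1 g(12,-10)=12 g(12,-8)=66 g(12,-6)=220 g(12,-4)=494 g(12,-2)=780 g(12,0)=858 g(12,2)=572
t=13: g(13,-13)=1 g(13,-11)=13 g(13,-9)=78 g(13,-7)=286 g(13,-5)=714 g(13,-3)=1274 g(13,-1)=1638 g(13,1)=1430 g(13,3)=572
Paths never hitting 4: Σ_s g(13,s) = 6006
Paths hitting 4: 2^13 - 6006 = 2186
P = 2186/8192 = 1093/4096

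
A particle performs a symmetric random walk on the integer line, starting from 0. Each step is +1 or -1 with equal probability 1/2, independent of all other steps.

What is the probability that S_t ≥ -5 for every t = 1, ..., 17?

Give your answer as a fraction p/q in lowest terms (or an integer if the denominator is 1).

Answer: 28067/32768

Derivation:
Let f(t,s) = #length-t paths at position s with S_1..S_t all ≥ -5.
f(t,s) = f(t-1,s-1) + f(t-1,s+1) for s ≥ -5; f(t,s) = 0 for s < -5.
t=0: f(0,0)=1
t=1: f(1,-1)=1 f(1,1)=1
t=2: f(2,-2)=1 f(2,0)=2 f(2,2)=1
t=3: f(3,-3)=1 f(3,-1)=3 f(3,1)=3 f(3,3)=1
t=4: f(4,-4)=1 f(4,-2)=4 f(4,0)=6 f(4,2)=4 f(4,4)=1
t=5: f(5,-5)=1 f(5,-3)=5 f(5,-1)=10 f(5,1)=10 f(5,3)=5 f(5,5)=1
t=6: f(6,-4)=6 f(6,-2)=15 f(6,0)=20 f(6,2)=15 f(6,4)=6 f(6,6)=1
t=7: f(7,-5)=6 f(7,-3)=21 f(7,-1)=35 f(7,1)=35 f(7,3)=21 f(7,5)=7 f(7,7)=1
t=8: f(8,-4)=27 f(8,-2)=56 f(8,0)=70 f(8,2)=56 f(8,4)=28 f(8,6)=8 f(8,8)=1
t=9: f(9,-5)=27 f(9,-3)=83 f(9,-1)=126 f(9,1)=126 f(9,3)=84 f(9,5)=36 f(9,7)=9 f(9,9)=1
t=10: f(10,-4)=110 f(10,-2)=209 f(10,0)=252 f(10,2)=210 f(10,4)=120 f(10,6)=45 f(10,8)=10 f(10,10)=1
t=11: f(11,-5)=110 f(11,-3)=319 f(11,-1)=461 f(11,1)=462 f(11,3)=330 f(11,5)=165 f(11,7)=55 f(11,9)=11 f(11,11)=1
t=12: f(12,-4)=429 f(12,-2)=780 f(12,0)=923 f(12,2)=792 f(12,4)=495 f(12,6)=220 f(12,8)=66 f(12,10)=12 f(12,12)=1
t=13: f(13,-5)=429 f(13,-3)=1209 f(13,-1)=1703 f(13,1)=1715 f(13,3)=1287 f(13,5)=715 f(13,7)=286 f(13,9)=78 f(13,11)=13 f(13,13)=1
t=14: f(14,-4)=1638 f(14,-2)=2912 f(14,0)=3418 f(14,2)=3002 f(14,4)=2002 f(14,6)=1001 f(14,8)=364 f(14,10)=91 f(14,12)=14 f(14,14)=1
t=15: f(15,-5)=1638 f(15,-3)=4550 f(15,-1)=6330 f(15,1)=6420 f(15,3)=5004 f(15,5)=3003 f(15,7)=1365 f(15,9)=455 f(15,11)=105 f(15,13)=15 f(15,15)=1
t=16: f(16,-4)=6188 f(16,-2)=10880 f(16,0)=12750 f(16,2)=11424 f(16,4)=8007 f(16,6)=4368 f(16,8)=1820 f(16,10)=560 f(16,12)=120 f(16,14)=16 f(16,16)=1
t=17: f(17,-5)=6188 f(17,-3)=17068 f(17,-1)=23630 f(17,1)=24174 f(17,3)=19431 f(17,5)=12375 f(17,7)=6188 f(17,9)=2380 f(17,11)=680 f(17,13)=136 f(17,15)=17 f(17,17)=1
Σ_s f(17,s) = 112268
P = 112268/131072 = 28067/32768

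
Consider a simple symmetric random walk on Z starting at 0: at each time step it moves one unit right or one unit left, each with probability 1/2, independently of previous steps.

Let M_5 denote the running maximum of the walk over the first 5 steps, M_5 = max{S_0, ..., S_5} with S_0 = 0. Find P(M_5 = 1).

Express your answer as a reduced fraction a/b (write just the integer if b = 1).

Answer: 5/16

Derivation:
Let M_5 = max(S_0,...,S_5). Use the reflection principle: for j ≥ 1, #{paths with M_5 ≥ j} = #{S_5 ≥ j} + #{S_5 ≥ j+1}.
By reflection, #{M_5 ≥ 1} = #{S_5 ≥ 1} + #{S_5 ≥ 2} = 16 + 6 = 22.
#{M_5 ≥ 2} = #{S_5 ≥ 2} + #{S_5 ≥ 3} = 6 + 6 = 12.
#{M_5 = 1} = 22 - 12 = 10.
P(M_5 = 1) = 10/32 = 5/16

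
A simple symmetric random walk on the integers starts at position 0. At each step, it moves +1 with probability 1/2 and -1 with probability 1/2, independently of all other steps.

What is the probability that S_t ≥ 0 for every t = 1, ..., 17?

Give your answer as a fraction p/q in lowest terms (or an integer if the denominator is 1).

Let f(t,s) = #length-t paths at position s with S_1..S_t all ≥ 0.
f(t,s) = f(t-1,s-1) + f(t-1,s+1) for s ≥ 0; f(t,s) = 0 for s < 0.
t=0: f(0,0)=1
t=1: f(1,1)=1
t=2: f(2,0)=1 f(2,2)=1
t=3: f(3,1)=2 f(3,3)=1
t=4: f(4,0)=2 f(4,2)=3 f(4,4)=1
t=5: f(5,1)=5 f(5,3)=4 f(5,5)=1
t=6: f(6,0)=5 f(6,2)=9 f(6,4)=5 f(6,6)=1
t=7: f(7,1)=14 f(7,3)=14 f(7,5)=6 f(7,7)=1
t=8: f(8,0)=14 f(8,2)=28 f(8,4)=20 f(8,6)=7 f(8,8)=1
t=9: f(9,1)=42 f(9,3)=48 f(9,5)=27 f(9,7)=8 f(9,9)=1
t=10: f(10,0)=42 f(10,2)=90 f(10,4)=75 f(10,6)=35 f(10,8)=9 f(10,10)=1
t=11: f(11,1)=132 f(11,3)=165 f(11,5)=110 f(11,7)=44 f(11,9)=10 f(11,11)=1
t=12: f(12,0)=132 f(12,2)=297 f(12,4)=275 f(12,6)=154 f(12,8)=54 f(12,10)=11 f(12,12)=1
t=13: f(13,1)=429 f(13,3)=572 f(13,5)=429 f(13,7)=208 f(13,9)=65 f(13,11)=12 f(13,13)=1
t=14: f(14,0)=429 f(14,2)=1001 f(14,4)=1001 f(14,6)=637 f(14,8)=273 f(14,10)=77 f(14,12)=13 f(14,14)=1
t=15: f(15,1)=1430 f(15,3)=2002 f(15,5)=1638 f(15,7)=910 f(15,9)=350 f(15,11)=90 f(15,13)=14 f(15,15)=1
t=16: f(16,0)=1430 f(16,2)=3432 f(16,4)=3640 f(16,6)=2548 f(16,8)=1260 f(16,10)=440 f(16,12)=104 f(16,14)=15 f(16,16)=1
t=17: f(17,1)=4862 f(17,3)=7072 f(17,5)=6188 f(17,7)=3808 f(17,9)=1700 f(17,11)=544 f(17,13)=119 f(17,15)=16 f(17,17)=1
Σ_s f(17,s) = 24310
P = 24310/131072 = 12155/65536

Answer: 12155/65536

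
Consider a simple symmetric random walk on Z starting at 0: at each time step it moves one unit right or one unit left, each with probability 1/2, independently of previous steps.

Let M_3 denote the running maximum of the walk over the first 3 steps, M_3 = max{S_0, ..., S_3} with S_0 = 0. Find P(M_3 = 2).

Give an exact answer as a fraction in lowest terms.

Let M_3 = max(S_0,...,S_3). Use the reflection principle: for j ≥ 1, #{paths with M_3 ≥ j} = #{S_3 ≥ j} + #{S_3 ≥ j+1}.
By reflection, #{M_3 ≥ 2} = #{S_3 ≥ 2} + #{S_3 ≥ 3} = 1 + 1 = 2.
#{M_3 ≥ 3} = #{S_3 ≥ 3} + #{S_3 ≥ 4} = 1 + 0 = 1.
#{M_3 = 2} = 2 - 1 = 1.
P(M_3 = 2) = 1/8 = 1/8

Answer: 1/8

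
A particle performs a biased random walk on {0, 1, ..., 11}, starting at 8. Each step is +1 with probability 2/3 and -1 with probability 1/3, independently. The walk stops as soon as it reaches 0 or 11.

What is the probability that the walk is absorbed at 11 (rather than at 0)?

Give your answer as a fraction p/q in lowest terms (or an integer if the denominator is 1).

Biased walk: p = 2/3, q = 1/3, r = q/p = 1/2
Gambler's ruin: P(hit 11 before 0 | start at 8) = (1 - r^a)/(1 - r^N)
r^8 = 1/256; r^11 = 1/2048
P = (1 - 1/256) / (1 - 1/2048) = 255/256 / 2047/2048 = 2040/2047

Answer: 2040/2047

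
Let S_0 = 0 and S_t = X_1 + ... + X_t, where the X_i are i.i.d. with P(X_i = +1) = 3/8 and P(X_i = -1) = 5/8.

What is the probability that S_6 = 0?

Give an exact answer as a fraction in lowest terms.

Answer: 16875/65536

Derivation:
To be at 0 after 6 steps: need exactly 3 steps of +1 and 3 of -1.
Number of such sequences: C(6,3) = 20
Each has probability (3/8)^3 · (5/8)^3 = 3375/262144
P = 20 · 3375/262144 = 16875/65536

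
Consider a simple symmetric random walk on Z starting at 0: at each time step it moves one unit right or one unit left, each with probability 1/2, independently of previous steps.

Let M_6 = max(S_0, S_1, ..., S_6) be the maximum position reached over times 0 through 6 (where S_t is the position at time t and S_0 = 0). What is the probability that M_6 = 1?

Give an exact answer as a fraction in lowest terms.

Answer: 15/64

Derivation:
Let M_6 = max(S_0,...,S_6). Use the reflection principle: for j ≥ 1, #{paths with M_6 ≥ j} = #{S_6 ≥ j} + #{S_6 ≥ j+1}.
By reflection, #{M_6 ≥ 1} = #{S_6 ≥ 1} + #{S_6 ≥ 2} = 22 + 22 = 44.
#{M_6 ≥ 2} = #{S_6 ≥ 2} + #{S_6 ≥ 3} = 22 + 7 = 29.
#{M_6 = 1} = 44 - 29 = 15.
P(M_6 = 1) = 15/64 = 15/64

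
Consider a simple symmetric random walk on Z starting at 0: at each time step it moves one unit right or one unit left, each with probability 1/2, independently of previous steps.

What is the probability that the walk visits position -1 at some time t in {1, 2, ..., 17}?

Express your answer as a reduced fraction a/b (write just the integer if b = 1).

Answer: 53381/65536

Derivation:
Count via complement. Let g(t,s) = #length-t paths at position s with S_1..S_t all ≠ -1.
g(t,s) = g(t-1,s-1) + g(t-1,s+1) for s ≠ -1; g(t,-1) = 0.
t=0: g(0,0)=1
t=1: g(1,1)=1
t=2: g(2,0)=1 g(2,2)=1
t=3: g(3,1)=2 g(3,3)=1
t=4: g(4,0)=2 g(4,2)=3 g(4,4)=1
t=5: g(5,1)=5 g(5,3)=4 g(5,5)=1
t=6: g(6,0)=5 g(6,2)=9 g(6,4)=5 g(6,6)=1
t=7: g(7,1)=14 g(7,3)=14 g(7,5)=6 g(7,7)=1
t=8: g(8,0)=14 g(8,2)=28 g(8,4)=20 g(8,6)=7 g(8,8)=1
t=9: g(9,1)=42 g(9,3)=48 g(9,5)=27 g(9,7)=8 g(9,9)=1
t=10: g(10,0)=42 g(10,2)=90 g(10,4)=75 g(10,6)=35 g(10,8)=9 g(10,10)=1
t=11: g(11,1)=132 g(11,3)=165 g(11,5)=110 g(11,7)=44 g(11,9)=10 g(11,11)=1
t=12: g(12,0)=132 g(12,2)=297 g(12,4)=275 g(12,6)=154 g(12,8)=54 g(12,10)=11 g(12,12)=1
t=13: g(13,1)=429 g(13,3)=572 g(13,5)=429 g(13,7)=208 g(13,9)=65 g(13,11)=12 g(13,13)=1
t=14: g(14,0)=429 g(14,2)=1001 g(14,4)=1001 g(14,6)=637 g(14,8)=273 g(14,10)=77 g(14,12)=13 g(14,14)=1
t=15: g(15,1)=1430 g(15,3)=2002 g(15,5)=1638 g(15,7)=910 g(15,9)=350 g(15,11)=90 g(15,13)=14 g(15,15)=1
t=16: g(16,0)=1430 g(16,2)=3432 g(16,4)=3640 g(16,6)=2548 g(16,8)=1260 g(16,10)=440 g(16,12)=104 g(16,14)=15 g(16,16)=1
t=17: g(17,1)=4862 g(17,3)=7072 g(17,5)=6188 g(17,7)=3808 g(17,9)=1700 g(17,11)=544 g(17,13)=119 g(17,15)=16 g(17,17)=1
Paths never hitting -1: Σ_s g(17,s) = 24310
Paths hitting -1: 2^17 - 24310 = 106762
P = 106762/131072 = 53381/65536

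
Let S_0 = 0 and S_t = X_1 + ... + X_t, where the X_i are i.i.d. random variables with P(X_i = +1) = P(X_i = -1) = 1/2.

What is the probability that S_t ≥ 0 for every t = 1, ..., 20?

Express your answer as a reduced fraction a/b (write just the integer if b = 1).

Let f(t,s) = #length-t paths at position s with S_1..S_t all ≥ 0.
f(t,s) = f(t-1,s-1) + f(t-1,s+1) for s ≥ 0; f(t,s) = 0 for s < 0.
t=0: f(0,0)=1
t=1: f(1,1)=1
t=2: f(2,0)=1 f(2,2)=1
t=3: f(3,1)=2 f(3,3)=1
t=4: f(4,0)=2 f(4,2)=3 f(4,4)=1
t=5: f(5,1)=5 f(5,3)=4 f(5,5)=1
t=6: f(6,0)=5 f(6,2)=9 f(6,4)=5 f(6,6)=1
t=7: f(7,1)=14 f(7,3)=14 f(7,5)=6 f(7,7)=1
t=8: f(8,0)=14 f(8,2)=28 f(8,4)=20 f(8,6)=7 f(8,8)=1
t=9: f(9,1)=42 f(9,3)=48 f(9,5)=27 f(9,7)=8 f(9,9)=1
t=10: f(10,0)=42 f(10,2)=90 f(10,4)=75 f(10,6)=35 f(10,8)=9 f(10,10)=1
t=11: f(11,1)=132 f(11,3)=165 f(11,5)=110 f(11,7)=44 f(11,9)=10 f(11,11)=1
t=12: f(12,0)=132 f(12,2)=297 f(12,4)=275 f(12,6)=154 f(12,8)=54 f(12,10)=11 f(12,12)=1
t=13: f(13,1)=429 f(13,3)=572 f(13,5)=429 f(13,7)=208 f(13,9)=65 f(13,11)=12 f(13,13)=1
t=14: f(14,0)=429 f(14,2)=1001 f(14,4)=1001 f(14,6)=637 f(14,8)=273 f(14,10)=77 f(14,12)=13 f(14,14)=1
t=15: f(15,1)=1430 f(15,3)=2002 f(15,5)=1638 f(15,7)=910 f(15,9)=350 f(15,11)=90 f(15,13)=14 f(15,15)=1
t=16: f(16,0)=1430 f(16,2)=3432 f(16,4)=3640 f(16,6)=2548 f(16,8)=1260 f(16,10)=440 f(16,12)=104 f(16,14)=15 f(16,16)=1
t=17: f(17,1)=4862 f(17,3)=7072 f(17,5)=6188 f(17,7)=3808 f(17,9)=1700 f(17,11)=544 f(17,13)=119 f(17,15)=16 f(17,17)=1
t=18: f(18,0)=4862 f(18,2)=11934 f(18,4)=13260 f(18,6)=9996 f(18,8)=5508 f(18,10)=2244 f(18,12)=663 f(18,14)=135 f(18,16)=17 f(18,18)=1
t=19: f(19,1)=16796 f(19,3)=25194 f(19,5)=23256 f(19,7)=15504 f(19,9)=7752 f(19,11)=2907 f(19,13)=798 f(19,15)=152 f(19,17)=18 f(19,19)=1
t=20: f(20,0)=16796 f(20,2)=41990 f(20,4)=48450 f(20,6)=38760 f(20,8)=23256 f(20,10)=10659 f(20,12)=3705 f(20,14)=950 f(20,16)=170 f(20,18)=19 f(20,20)=1
Σ_s f(20,s) = 184756
P = 184756/1048576 = 46189/262144

Answer: 46189/262144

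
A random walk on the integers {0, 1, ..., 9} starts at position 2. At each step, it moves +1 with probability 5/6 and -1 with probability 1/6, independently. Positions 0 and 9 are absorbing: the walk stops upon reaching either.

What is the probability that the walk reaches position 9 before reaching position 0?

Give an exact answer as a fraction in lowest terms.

Biased walk: p = 5/6, q = 1/6, r = q/p = 1/5
Gambler's ruin: P(hit 9 before 0 | start at 2) = (1 - r^a)/(1 - r^N)
r^2 = 1/25; r^9 = 1/1953125
P = (1 - 1/25) / (1 - 1/1953125) = 24/25 / 1953124/1953125 = 468750/488281

Answer: 468750/488281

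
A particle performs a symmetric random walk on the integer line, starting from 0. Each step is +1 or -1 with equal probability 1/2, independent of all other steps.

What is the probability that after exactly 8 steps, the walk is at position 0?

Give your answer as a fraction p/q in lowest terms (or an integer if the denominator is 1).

Answer: 35/128

Derivation:
To return to 0 after 8 steps: need exactly 4 steps of +1 and 4 of -1.
Favorable paths: C(8,4) = 70
Total paths: 2^8 = 256
P = 70/256 = 35/128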